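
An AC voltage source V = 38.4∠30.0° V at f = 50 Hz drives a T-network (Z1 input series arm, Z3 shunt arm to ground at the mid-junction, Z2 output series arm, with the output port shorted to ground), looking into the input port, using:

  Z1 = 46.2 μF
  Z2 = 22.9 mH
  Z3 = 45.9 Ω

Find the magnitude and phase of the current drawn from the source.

Step 1 — Angular frequency: ω = 2π·f = 2π·50 = 314.2 rad/s.
Step 2 — Component impedances:
  Z1: Z = 1/(jωC) = -j/(ω·C) = 0 - j68.9 Ω
  Z2: Z = jωL = j·314.2·0.0229 = 0 + j7.194 Ω
  Z3: Z = R = 45.9 Ω
Step 3 — With the output port shorted to ground, the output series arm Z2 runs from the junction to ground; the shunt arm Z3 also runs from the junction to ground. They appear in parallel: Z3 || Z2 = 1.101 + j7.022 Ω.
Step 4 — Series with input arm Z1: Z_in = Z1 + (Z3 || Z2) = 1.101 - j61.88 Ω = 61.89∠-89.0° Ω.
Step 5 — Source phasor: V = 38.4∠30.0° V = 33.26 + j19.2 V.
Step 6 — Ohm's law: I = V / Z_total = (33.26 + j19.2) / (1.101 - j61.88) = -0.3006 + j0.5428 A.
Step 7 — Convert to polar: |I| = 0.6205 A, ∠I = 119.0°.

I = 0.6205∠119.0° A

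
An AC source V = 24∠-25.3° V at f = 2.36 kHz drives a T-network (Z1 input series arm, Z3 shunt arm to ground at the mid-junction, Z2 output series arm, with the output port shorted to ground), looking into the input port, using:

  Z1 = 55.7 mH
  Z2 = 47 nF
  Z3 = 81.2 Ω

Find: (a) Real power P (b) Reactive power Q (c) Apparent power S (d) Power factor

Step 1 — Angular frequency: ω = 2π·f = 2π·2360 = 1.483e+04 rad/s.
Step 2 — Component impedances:
  Z1: Z = jωL = j·1.483e+04·0.0557 = 0 + j825.9 Ω
  Z2: Z = 1/(jωC) = -j/(ω·C) = 0 - j1435 Ω
  Z3: Z = R = 81.2 Ω
Step 3 — With the output port shorted to ground, the output series arm Z2 runs from the junction to ground; the shunt arm Z3 also runs from the junction to ground. They appear in parallel: Z3 || Z2 = 80.94 - j4.581 Ω.
Step 4 — Series with input arm Z1: Z_in = Z1 + (Z3 || Z2) = 80.94 + j821.4 Ω = 825.3∠84.4° Ω.
Step 5 — Source phasor: V = 24∠-25.3° V = 21.7 - j10.26 V.
Step 6 — Current: I = V / Z = -0.009789 - j0.02738 A = 0.02908∠-109.7° A.
Step 7 — Complex power: S = V·I* = 0.06844 + j0.6945 VA.
Step 8 — Real power: P = Re(S) = 0.06844 W.
Step 9 — Reactive power: Q = Im(S) = 0.6945 VAR.
Step 10 — Apparent power: |S| = 0.6979 VA.
Step 11 — Power factor: PF = P/|S| = 0.09807 (lagging).

(a) P = 0.06844 W  (b) Q = 0.6945 VAR  (c) S = 0.6979 VA  (d) PF = 0.09807 (lagging)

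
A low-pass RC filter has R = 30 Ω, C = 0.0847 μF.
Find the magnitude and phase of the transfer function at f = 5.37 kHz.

Step 1 — Angular frequency: ω = 2π·5370 = 3.374e+04 rad/s.
Step 2 — Transfer function: H(jω) = 1/(1 + jωRC).
Step 3 — Denominator: 1 + jωRC = 1 + j·3.374e+04·30·8.47e-08 = 1 + j0.08574.
Step 4 — H = 0.9927 - j0.08511.
Step 5 — Magnitude: |H| = 0.9963 (-0.0 dB); phase: φ = -4.9°.

|H| = 0.9963 (-0.0 dB), φ = -4.9°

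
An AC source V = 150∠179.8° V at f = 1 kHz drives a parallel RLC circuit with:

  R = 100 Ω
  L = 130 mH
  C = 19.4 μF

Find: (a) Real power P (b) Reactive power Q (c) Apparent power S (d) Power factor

Step 1 — Angular frequency: ω = 2π·f = 2π·1000 = 6283 rad/s.
Step 2 — Component impedances:
  R: Z = R = 100 Ω
  L: Z = jωL = j·6283·0.13 = 0 + j816.8 Ω
  C: Z = 1/(jωC) = -j/(ω·C) = 0 - j8.204 Ω
Step 3 — Parallel combination: 1/Z_total = 1/R + 1/L + 1/C; Z_total = 0.6821 - j8.231 Ω = 8.259∠-85.3° Ω.
Step 4 — Source phasor: V = 150∠179.8° V = -150 + j0.5236 V.
Step 5 — Current: I = V / Z = -1.563 - j18.1 A = 18.16∠-94.9° A.
Step 6 — Complex power: S = V·I* = 225 - j2715 VA.
Step 7 — Real power: P = Re(S) = 225 W.
Step 8 — Reactive power: Q = Im(S) = -2715 VAR.
Step 9 — Apparent power: |S| = 2724 VA.
Step 10 — Power factor: PF = P/|S| = 0.08259 (leading).

(a) P = 225 W  (b) Q = -2715 VAR  (c) S = 2724 VA  (d) PF = 0.08259 (leading)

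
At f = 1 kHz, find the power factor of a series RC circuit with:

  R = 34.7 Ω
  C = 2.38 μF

Step 1 — Angular frequency: ω = 2π·f = 2π·1000 = 6283 rad/s.
Step 2 — Component impedances:
  R: Z = R = 34.7 Ω
  C: Z = 1/(jωC) = -j/(ω·C) = 0 - j66.87 Ω
Step 3 — Series combination: Z_total = R + C = 34.7 - j66.87 Ω = 75.34∠-62.6° Ω.
Step 4 — Power factor: PF = cos(φ) = Re(Z)/|Z| = 34.7/75.34 = 0.4606.
Step 5 — Type: Im(Z) = -66.87 ⇒ leading (phase φ = -62.6°).

PF = 0.4606 (leading, φ = -62.6°)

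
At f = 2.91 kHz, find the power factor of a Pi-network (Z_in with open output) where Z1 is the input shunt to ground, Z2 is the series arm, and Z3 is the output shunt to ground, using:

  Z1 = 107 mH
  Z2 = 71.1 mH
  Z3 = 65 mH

Step 1 — Angular frequency: ω = 2π·f = 2π·2910 = 1.828e+04 rad/s.
Step 2 — Component impedances:
  Z1: Z = jωL = j·1.828e+04·0.107 = 0 + j1956 Ω
  Z2: Z = jωL = j·1.828e+04·0.0711 = 0 + j1300 Ω
  Z3: Z = jωL = j·1.828e+04·0.065 = 0 + j1188 Ω
Step 3 — With open output, the series arm Z2 and the output shunt Z3 appear in series to ground: Z2 + Z3 = 0 + j2488 Ω.
Step 4 — Parallel with input shunt Z1: Z_in = Z1 || (Z2 + Z3) = 0 + j1095 Ω = 1095∠90.0° Ω.
Step 5 — Power factor: PF = cos(φ) = Re(Z)/|Z| = -0/1095 = -0.
Step 6 — Type: Im(Z) = 1095 ⇒ lagging (phase φ = 90.0°).

PF = -0 (lagging, φ = 90.0°)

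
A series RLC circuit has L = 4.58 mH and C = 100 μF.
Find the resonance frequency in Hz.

Step 1 — Resonance condition Im(Z)=0 gives ω₀ = 1/√(LC).
Step 2 — ω₀ = 1/√(0.00458·0.0001) = 1478 rad/s.
Step 3 — f₀ = ω₀/(2π) = 235.2 Hz.

f₀ = 235.2 Hz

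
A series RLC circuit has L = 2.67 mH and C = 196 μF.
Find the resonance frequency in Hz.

Step 1 — Resonance condition Im(Z)=0 gives ω₀ = 1/√(LC).
Step 2 — ω₀ = 1/√(0.00267·0.000196) = 1382 rad/s.
Step 3 — f₀ = ω₀/(2π) = 220 Hz.

f₀ = 220 Hz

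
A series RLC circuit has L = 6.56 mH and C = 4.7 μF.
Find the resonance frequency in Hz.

Step 1 — Resonance condition Im(Z)=0 gives ω₀ = 1/√(LC).
Step 2 — ω₀ = 1/√(0.00656·4.7e-06) = 5695 rad/s.
Step 3 — f₀ = ω₀/(2π) = 906.4 Hz.

f₀ = 906.4 Hz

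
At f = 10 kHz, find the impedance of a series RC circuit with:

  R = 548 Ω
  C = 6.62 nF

Step 1 — Angular frequency: ω = 2π·f = 2π·1e+04 = 6.283e+04 rad/s.
Step 2 — Component impedances:
  R: Z = R = 548 Ω
  C: Z = 1/(jωC) = -j/(ω·C) = 0 - j2404 Ω
Step 3 — Series combination: Z_total = R + C = 548 - j2404 Ω = 2466∠-77.2° Ω.

Z = 548 - j2404 Ω = 2466∠-77.2° Ω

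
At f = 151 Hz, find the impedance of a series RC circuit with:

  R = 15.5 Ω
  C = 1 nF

Step 1 — Angular frequency: ω = 2π·f = 2π·151 = 948.8 rad/s.
Step 2 — Component impedances:
  R: Z = R = 15.5 Ω
  C: Z = 1/(jωC) = -j/(ω·C) = 0 - j1.054e+06 Ω
Step 3 — Series combination: Z_total = R + C = 15.5 - j1.054e+06 Ω = 1.054e+06∠-90.0° Ω.

Z = 15.5 - j1.054e+06 Ω = 1.054e+06∠-90.0° Ω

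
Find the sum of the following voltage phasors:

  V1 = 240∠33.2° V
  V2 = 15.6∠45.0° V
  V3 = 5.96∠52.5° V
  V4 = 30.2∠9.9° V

Step 1 — Convert each phasor to rectangular form:
  V1 = 240·(cos(33.2°) + j·sin(33.2°)) = 200.8 + j131.4 V
  V2 = 15.6·(cos(45.0°) + j·sin(45.0°)) = 11.03 + j11.03 V
  V3 = 5.96·(cos(52.5°) + j·sin(52.5°)) = 3.628 + j4.728 V
  V4 = 30.2·(cos(9.9°) + j·sin(9.9°)) = 29.75 + j5.192 V
Step 2 — Sum components: V_total = 245.2 + j152.4 V.
Step 3 — Convert to polar: |V_total| = 288.7 V, ∠V_total = 31.9°.

V_total = 288.7∠31.9° V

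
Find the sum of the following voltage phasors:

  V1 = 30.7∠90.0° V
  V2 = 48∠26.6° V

Step 1 — Convert each phasor to rectangular form:
  V1 = 30.7·(cos(90.0°) + j·sin(90.0°)) = 0 + j30.7 V
  V2 = 48·(cos(26.6°) + j·sin(26.6°)) = 42.92 + j21.49 V
Step 2 — Sum components: V_total = 42.92 + j52.19 V.
Step 3 — Convert to polar: |V_total| = 67.57 V, ∠V_total = 50.6°.

V_total = 67.57∠50.6° V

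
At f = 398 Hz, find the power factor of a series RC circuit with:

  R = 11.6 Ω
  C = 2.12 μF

Step 1 — Angular frequency: ω = 2π·f = 2π·398 = 2501 rad/s.
Step 2 — Component impedances:
  R: Z = R = 11.6 Ω
  C: Z = 1/(jωC) = -j/(ω·C) = 0 - j188.6 Ω
Step 3 — Series combination: Z_total = R + C = 11.6 - j188.6 Ω = 189∠-86.5° Ω.
Step 4 — Power factor: PF = cos(φ) = Re(Z)/|Z| = 11.6/189 = 0.06138.
Step 5 — Type: Im(Z) = -188.6 ⇒ leading (phase φ = -86.5°).

PF = 0.06138 (leading, φ = -86.5°)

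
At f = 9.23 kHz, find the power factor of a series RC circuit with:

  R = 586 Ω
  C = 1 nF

Step 1 — Angular frequency: ω = 2π·f = 2π·9230 = 5.799e+04 rad/s.
Step 2 — Component impedances:
  R: Z = R = 586 Ω
  C: Z = 1/(jωC) = -j/(ω·C) = 0 - j1.724e+04 Ω
Step 3 — Series combination: Z_total = R + C = 586 - j1.724e+04 Ω = 1.725e+04∠-88.1° Ω.
Step 4 — Power factor: PF = cos(φ) = Re(Z)/|Z| = 586/17253.2 = 0.03396.
Step 5 — Type: Im(Z) = -1.724e+04 ⇒ leading (phase φ = -88.1°).

PF = 0.03396 (leading, φ = -88.1°)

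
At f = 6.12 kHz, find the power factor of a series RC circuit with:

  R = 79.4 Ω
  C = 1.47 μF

Step 1 — Angular frequency: ω = 2π·f = 2π·6120 = 3.845e+04 rad/s.
Step 2 — Component impedances:
  R: Z = R = 79.4 Ω
  C: Z = 1/(jωC) = -j/(ω·C) = 0 - j17.69 Ω
Step 3 — Series combination: Z_total = R + C = 79.4 - j17.69 Ω = 81.35∠-12.6° Ω.
Step 4 — Power factor: PF = cos(φ) = Re(Z)/|Z| = 79.4/81.347 = 0.9761.
Step 5 — Type: Im(Z) = -17.69 ⇒ leading (phase φ = -12.6°).

PF = 0.9761 (leading, φ = -12.6°)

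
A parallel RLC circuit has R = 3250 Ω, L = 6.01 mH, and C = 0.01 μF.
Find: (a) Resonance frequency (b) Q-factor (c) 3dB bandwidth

Step 1 — Resonance: ω₀ = 1/√(LC) = 1/√(0.00601·1e-08) = 1.29e+05 rad/s.
Step 2 — f₀ = ω₀/(2π) = 2.053e+04 Hz.
Step 3 — Parallel Q: Q = R/(ω₀L) = 3250/(1.29e+05·0.00601) = 4.192.
Step 4 — Bandwidth: Δω = ω₀/Q = 3.077e+04 rad/s; BW = Δω/(2π) = 4897 Hz.

(a) f₀ = 2.053e+04 Hz  (b) Q = 4.192  (c) BW = 4897 Hz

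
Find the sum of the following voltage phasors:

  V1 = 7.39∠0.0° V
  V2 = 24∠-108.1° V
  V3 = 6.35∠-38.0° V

Step 1 — Convert each phasor to rectangular form:
  V1 = 7.39·(cos(0.0°) + j·sin(0.0°)) = 7.39 V
  V2 = 24·(cos(-108.1°) + j·sin(-108.1°)) = -7.456 - j22.81 V
  V3 = 6.35·(cos(-38.0°) + j·sin(-38.0°)) = 5.004 - j3.909 V
Step 2 — Sum components: V_total = 4.938 - j26.72 V.
Step 3 — Convert to polar: |V_total| = 27.17 V, ∠V_total = -79.5°.

V_total = 27.17∠-79.5° V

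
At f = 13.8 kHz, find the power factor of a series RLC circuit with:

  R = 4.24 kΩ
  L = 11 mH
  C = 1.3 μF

Step 1 — Angular frequency: ω = 2π·f = 2π·1.38e+04 = 8.671e+04 rad/s.
Step 2 — Component impedances:
  R: Z = R = 4240 Ω
  L: Z = jωL = j·8.671e+04·0.011 = 0 + j953.8 Ω
  C: Z = 1/(jωC) = -j/(ω·C) = 0 - j8.872 Ω
Step 3 — Series combination: Z_total = R + L + C = 4240 + j944.9 Ω = 4344∠12.6° Ω.
Step 4 — Power factor: PF = cos(φ) = Re(Z)/|Z| = 4240/4344 = 0.9761.
Step 5 — Type: Im(Z) = 944.9 ⇒ lagging (phase φ = 12.6°).

PF = 0.9761 (lagging, φ = 12.6°)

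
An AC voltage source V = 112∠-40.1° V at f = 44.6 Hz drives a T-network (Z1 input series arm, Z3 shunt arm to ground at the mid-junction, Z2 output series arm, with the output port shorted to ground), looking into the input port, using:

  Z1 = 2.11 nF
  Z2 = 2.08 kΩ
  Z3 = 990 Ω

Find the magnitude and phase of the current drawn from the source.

Step 1 — Angular frequency: ω = 2π·f = 2π·44.6 = 280.2 rad/s.
Step 2 — Component impedances:
  Z1: Z = 1/(jωC) = -j/(ω·C) = 0 - j1.691e+06 Ω
  Z2: Z = R = 2080 Ω
  Z3: Z = R = 990 Ω
Step 3 — With the output port shorted to ground, the output series arm Z2 runs from the junction to ground; the shunt arm Z3 also runs from the junction to ground. They appear in parallel: Z3 || Z2 = 670.7 Ω.
Step 4 — Series with input arm Z1: Z_in = Z1 + (Z3 || Z2) = 670.7 - j1.691e+06 Ω = 1.691e+06∠-90.0° Ω.
Step 5 — Source phasor: V = 112∠-40.1° V = 85.67 - j72.14 V.
Step 6 — Ohm's law: I = V / Z_total = (85.67 - j72.14) / (670.7 - j1.691e+06) = 4.268e-05 + j5.064e-05 A.
Step 7 — Convert to polar: |I| = 6.622e-05 A, ∠I = 49.9°.

I = 6.622e-05∠49.9° A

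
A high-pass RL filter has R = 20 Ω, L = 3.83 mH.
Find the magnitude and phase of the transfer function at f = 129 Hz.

Step 1 — Angular frequency: ω = 2π·129 = 810.5 rad/s.
Step 2 — Transfer function: H(jω) = jωL/(R + jωL).
Step 3 — Numerator jωL = j·3.104; denominator R + jωL = 20 + j3.104.
Step 4 — H = 0.02353 + j0.1516.
Step 5 — Magnitude: |H| = 0.1534 (-16.3 dB); phase: φ = 81.2°.

|H| = 0.1534 (-16.3 dB), φ = 81.2°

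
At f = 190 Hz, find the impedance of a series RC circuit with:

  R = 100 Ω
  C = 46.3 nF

Step 1 — Angular frequency: ω = 2π·f = 2π·190 = 1194 rad/s.
Step 2 — Component impedances:
  R: Z = R = 100 Ω
  C: Z = 1/(jωC) = -j/(ω·C) = 0 - j1.809e+04 Ω
Step 3 — Series combination: Z_total = R + C = 100 - j1.809e+04 Ω = 1.809e+04∠-89.7° Ω.

Z = 100 - j1.809e+04 Ω = 1.809e+04∠-89.7° Ω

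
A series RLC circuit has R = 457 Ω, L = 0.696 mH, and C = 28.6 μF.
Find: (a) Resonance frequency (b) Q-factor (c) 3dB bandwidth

Step 1 — Resonance: ω₀ = 1/√(LC) = 1/√(0.000696·2.86e-05) = 7088 rad/s.
Step 2 — f₀ = ω₀/(2π) = 1128 Hz.
Step 3 — Series Q: Q = ω₀L/R = 7088·0.000696/457 = 0.01079.
Step 4 — Bandwidth: Δω = ω₀/Q = 6.566e+05 rad/s; BW = Δω/(2π) = 1.045e+05 Hz.

(a) f₀ = 1128 Hz  (b) Q = 0.01079  (c) BW = 1.045e+05 Hz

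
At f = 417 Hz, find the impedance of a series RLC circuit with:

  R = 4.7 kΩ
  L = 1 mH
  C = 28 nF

Step 1 — Angular frequency: ω = 2π·f = 2π·417 = 2620 rad/s.
Step 2 — Component impedances:
  R: Z = R = 4700 Ω
  L: Z = jωL = j·2620·0.001 = 0 + j2.62 Ω
  C: Z = 1/(jωC) = -j/(ω·C) = 0 - j1.363e+04 Ω
Step 3 — Series combination: Z_total = R + L + C = 4700 - j1.363e+04 Ω = 1.442e+04∠-71.0° Ω.

Z = 4700 - j1.363e+04 Ω = 1.442e+04∠-71.0° Ω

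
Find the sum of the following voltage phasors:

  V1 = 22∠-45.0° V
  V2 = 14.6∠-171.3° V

Step 1 — Convert each phasor to rectangular form:
  V1 = 22·(cos(-45.0°) + j·sin(-45.0°)) = 15.56 - j15.56 V
  V2 = 14.6·(cos(-171.3°) + j·sin(-171.3°)) = -14.43 - j2.208 V
Step 2 — Sum components: V_total = 1.124 - j17.76 V.
Step 3 — Convert to polar: |V_total| = 17.8 V, ∠V_total = -86.4°.

V_total = 17.8∠-86.4° V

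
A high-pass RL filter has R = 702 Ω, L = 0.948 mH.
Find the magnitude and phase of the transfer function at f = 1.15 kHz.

Step 1 — Angular frequency: ω = 2π·1150 = 7226 rad/s.
Step 2 — Transfer function: H(jω) = jωL/(R + jωL).
Step 3 — Numerator jωL = j·6.85; denominator R + jωL = 702 + j6.85.
Step 4 — H = 9.52e-05 + j0.009757.
Step 5 — Magnitude: |H| = 0.009757 (-40.2 dB); phase: φ = 89.4°.

|H| = 0.009757 (-40.2 dB), φ = 89.4°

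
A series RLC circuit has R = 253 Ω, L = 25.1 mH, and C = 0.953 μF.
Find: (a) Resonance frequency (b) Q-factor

Step 1 — Resonance condition Im(Z)=0 gives ω₀ = 1/√(LC).
Step 2 — ω₀ = 1/√(0.0251·9.53e-07) = 6466 rad/s.
Step 3 — f₀ = ω₀/(2π) = 1029 Hz.
Step 4 — Series Q: Q = ω₀L/R = 6466·0.0251/253 = 0.6415.

(a) f₀ = 1029 Hz  (b) Q = 0.6415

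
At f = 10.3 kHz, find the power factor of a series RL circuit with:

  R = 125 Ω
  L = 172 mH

Step 1 — Angular frequency: ω = 2π·f = 2π·1.03e+04 = 6.472e+04 rad/s.
Step 2 — Component impedances:
  R: Z = R = 125 Ω
  L: Z = jωL = j·6.472e+04·0.172 = 0 + j1.113e+04 Ω
Step 3 — Series combination: Z_total = R + L = 125 + j1.113e+04 Ω = 1.113e+04∠89.4° Ω.
Step 4 — Power factor: PF = cos(φ) = Re(Z)/|Z| = 125/1.113e+04 = 0.01123.
Step 5 — Type: Im(Z) = 1.113e+04 ⇒ lagging (phase φ = 89.4°).

PF = 0.01123 (lagging, φ = 89.4°)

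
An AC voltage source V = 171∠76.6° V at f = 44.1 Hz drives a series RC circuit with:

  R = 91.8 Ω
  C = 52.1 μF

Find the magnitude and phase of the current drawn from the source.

Step 1 — Angular frequency: ω = 2π·f = 2π·44.1 = 277.1 rad/s.
Step 2 — Component impedances:
  R: Z = R = 91.8 Ω
  C: Z = 1/(jωC) = -j/(ω·C) = 0 - j69.27 Ω
Step 3 — Series combination: Z_total = R + C = 91.8 - j69.27 Ω = 115∠-37.0° Ω.
Step 4 — Source phasor: V = 171∠76.6° V = 39.63 + j166.3 V.
Step 5 — Ohm's law: I = V / Z_total = (39.63 + j166.3) / (91.8 - j69.27) = -0.5962 + j1.362 A.
Step 6 — Convert to polar: |I| = 1.487 A, ∠I = 113.6°.

I = 1.487∠113.6° A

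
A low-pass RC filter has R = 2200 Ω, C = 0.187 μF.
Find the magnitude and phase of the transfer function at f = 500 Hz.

Step 1 — Angular frequency: ω = 2π·500 = 3142 rad/s.
Step 2 — Transfer function: H(jω) = 1/(1 + jωRC).
Step 3 — Denominator: 1 + jωRC = 1 + j·3142·2200·1.87e-07 = 1 + j1.292.
Step 4 — H = 0.3745 - j0.484.
Step 5 — Magnitude: |H| = 0.6119 (-4.3 dB); phase: φ = -52.3°.

|H| = 0.6119 (-4.3 dB), φ = -52.3°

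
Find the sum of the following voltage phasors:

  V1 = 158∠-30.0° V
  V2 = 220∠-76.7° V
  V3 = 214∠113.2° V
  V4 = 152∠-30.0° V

Step 1 — Convert each phasor to rectangular form:
  V1 = 158·(cos(-30.0°) + j·sin(-30.0°)) = 136.8 - j79 V
  V2 = 220·(cos(-76.7°) + j·sin(-76.7°)) = 50.61 - j214.1 V
  V3 = 214·(cos(113.2°) + j·sin(113.2°)) = -84.3 + j196.7 V
  V4 = 152·(cos(-30.0°) + j·sin(-30.0°)) = 131.6 - j76 V
Step 2 — Sum components: V_total = 234.8 - j172.4 V.
Step 3 — Convert to polar: |V_total| = 291.3 V, ∠V_total = -36.3°.

V_total = 291.3∠-36.3° V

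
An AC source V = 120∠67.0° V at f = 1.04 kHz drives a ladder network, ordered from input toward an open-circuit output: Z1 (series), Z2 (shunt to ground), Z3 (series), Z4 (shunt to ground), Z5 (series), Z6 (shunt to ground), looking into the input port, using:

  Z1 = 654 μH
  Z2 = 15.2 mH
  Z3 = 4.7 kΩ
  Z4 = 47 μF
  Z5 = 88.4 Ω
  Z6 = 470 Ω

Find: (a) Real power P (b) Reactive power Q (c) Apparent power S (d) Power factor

Step 1 — Angular frequency: ω = 2π·f = 2π·1040 = 6535 rad/s.
Step 2 — Component impedances:
  Z1: Z = jωL = j·6535·0.000654 = 0 + j4.274 Ω
  Z2: Z = jωL = j·6535·0.0152 = 0 + j99.32 Ω
  Z3: Z = R = 4700 Ω
  Z4: Z = 1/(jωC) = -j/(ω·C) = 0 - j3.256 Ω
  Z5: Z = R = 88.4 Ω
  Z6: Z = R = 470 Ω
Step 3 — Ladder network (open output): work backward from the far end, alternating series and parallel combinations. Z_in = 2.098 + j103.6 Ω = 103.6∠88.8° Ω.
Step 4 — Source phasor: V = 120∠67.0° V = 46.89 + j110.5 V.
Step 5 — Current: I = V / Z = 1.075 - j0.431 A = 1.159∠-21.8° A.
Step 6 — Complex power: S = V·I* = 2.816 + j139 VA.
Step 7 — Real power: P = Re(S) = 2.816 W.
Step 8 — Reactive power: Q = Im(S) = 139 VAR.
Step 9 — Apparent power: |S| = 139 VA.
Step 10 — Power factor: PF = P/|S| = 0.02026 (lagging).

(a) P = 2.816 W  (b) Q = 139 VAR  (c) S = 139 VA  (d) PF = 0.02026 (lagging)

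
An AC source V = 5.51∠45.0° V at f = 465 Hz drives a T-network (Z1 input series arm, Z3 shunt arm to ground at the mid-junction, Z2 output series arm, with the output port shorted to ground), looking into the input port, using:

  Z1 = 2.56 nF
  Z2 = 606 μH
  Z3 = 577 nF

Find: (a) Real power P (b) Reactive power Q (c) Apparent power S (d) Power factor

Step 1 — Angular frequency: ω = 2π·f = 2π·465 = 2922 rad/s.
Step 2 — Component impedances:
  Z1: Z = 1/(jωC) = -j/(ω·C) = 0 - j1.337e+05 Ω
  Z2: Z = jωL = j·2922·0.000606 = 0 + j1.771 Ω
  Z3: Z = 1/(jωC) = -j/(ω·C) = 0 - j593.2 Ω
Step 3 — With the output port shorted to ground, the output series arm Z2 runs from the junction to ground; the shunt arm Z3 also runs from the junction to ground. They appear in parallel: Z3 || Z2 = 0 + j1.776 Ω.
Step 4 — Series with input arm Z1: Z_in = Z1 + (Z3 || Z2) = 0 - j1.337e+05 Ω = 1.337e+05∠-90.0° Ω.
Step 5 — Source phasor: V = 5.51∠45.0° V = 3.896 + j3.896 V.
Step 6 — Current: I = V / Z = -2.914e-05 + j2.914e-05 A = 4.121e-05∠135.0° A.
Step 7 — Complex power: S = V·I* = 0 - j0.0002271 VA.
Step 8 — Real power: P = Re(S) = 0 W.
Step 9 — Reactive power: Q = Im(S) = -0.0002271 VAR.
Step 10 — Apparent power: |S| = 0.0002271 VA.
Step 11 — Power factor: PF = P/|S| = 0 (leading).

(a) P = 0 W  (b) Q = -0.0002271 VAR  (c) S = 0.0002271 VA  (d) PF = 0 (leading)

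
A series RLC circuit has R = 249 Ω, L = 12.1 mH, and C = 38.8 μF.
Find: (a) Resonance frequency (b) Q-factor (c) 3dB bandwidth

Step 1 — Resonance condition Im(Z)=0 gives ω₀ = 1/√(LC).
Step 2 — ω₀ = 1/√(0.0121·3.88e-05) = 1459 rad/s.
Step 3 — f₀ = ω₀/(2π) = 232.3 Hz.
Step 4 — Series Q: Q = ω₀L/R = 1459·0.0121/249 = 0.07092.
Step 5 — 3dB bandwidth: Δω = ω₀/Q = 2.058e+04 rad/s; BW = Δω/(2π) = 3275 Hz.

(a) f₀ = 232.3 Hz  (b) Q = 0.07092  (c) BW = 3275 Hz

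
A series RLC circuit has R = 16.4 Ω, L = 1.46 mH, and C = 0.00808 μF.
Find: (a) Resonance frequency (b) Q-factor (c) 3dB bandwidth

Step 1 — Resonance: ω₀ = 1/√(LC) = 1/√(0.00146·8.08e-09) = 2.912e+05 rad/s.
Step 2 — f₀ = ω₀/(2π) = 4.634e+04 Hz.
Step 3 — Series Q: Q = ω₀L/R = 2.912e+05·0.00146/16.4 = 25.92.
Step 4 — Bandwidth: Δω = ω₀/Q = 1.123e+04 rad/s; BW = Δω/(2π) = 1788 Hz.

(a) f₀ = 4.634e+04 Hz  (b) Q = 25.92  (c) BW = 1788 Hz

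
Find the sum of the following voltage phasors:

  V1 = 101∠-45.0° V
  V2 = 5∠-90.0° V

Step 1 — Convert each phasor to rectangular form:
  V1 = 101·(cos(-45.0°) + j·sin(-45.0°)) = 71.42 - j71.42 V
  V2 = 5·(cos(-90.0°) + j·sin(-90.0°)) = 0 - j5 V
Step 2 — Sum components: V_total = 71.42 - j76.42 V.
Step 3 — Convert to polar: |V_total| = 104.6 V, ∠V_total = -46.9°.

V_total = 104.6∠-46.9° V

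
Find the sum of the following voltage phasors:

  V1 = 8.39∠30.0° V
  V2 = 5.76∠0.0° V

Step 1 — Convert each phasor to rectangular form:
  V1 = 8.39·(cos(30.0°) + j·sin(30.0°)) = 7.266 + j4.195 V
  V2 = 5.76·(cos(0.0°) + j·sin(0.0°)) = 5.76 V
Step 2 — Sum components: V_total = 13.03 + j4.195 V.
Step 3 — Convert to polar: |V_total| = 13.68 V, ∠V_total = 17.9°.

V_total = 13.68∠17.9° V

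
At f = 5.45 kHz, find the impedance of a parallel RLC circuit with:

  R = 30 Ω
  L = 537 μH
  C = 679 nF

Step 1 — Angular frequency: ω = 2π·f = 2π·5450 = 3.424e+04 rad/s.
Step 2 — Component impedances:
  R: Z = R = 30 Ω
  L: Z = jωL = j·3.424e+04·0.000537 = 0 + j18.39 Ω
  C: Z = 1/(jωC) = -j/(ω·C) = 0 - j43.01 Ω
Step 3 — Parallel combination: 1/Z_total = 1/R + 1/L + 1/C; Z_total = 16.02 + j14.96 Ω = 21.93∠43.0° Ω.

Z = 16.02 + j14.96 Ω = 21.93∠43.0° Ω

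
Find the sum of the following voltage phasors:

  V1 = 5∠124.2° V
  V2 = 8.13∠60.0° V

Step 1 — Convert each phasor to rectangular form:
  V1 = 5·(cos(124.2°) + j·sin(124.2°)) = -2.81 + j4.135 V
  V2 = 8.13·(cos(60.0°) + j·sin(60.0°)) = 4.065 + j7.041 V
Step 2 — Sum components: V_total = 1.255 + j11.18 V.
Step 3 — Convert to polar: |V_total| = 11.25 V, ∠V_total = 83.6°.

V_total = 11.25∠83.6° V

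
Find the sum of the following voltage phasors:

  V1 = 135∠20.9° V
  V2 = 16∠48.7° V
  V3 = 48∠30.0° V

Step 1 — Convert each phasor to rectangular form:
  V1 = 135·(cos(20.9°) + j·sin(20.9°)) = 126.1 + j48.16 V
  V2 = 16·(cos(48.7°) + j·sin(48.7°)) = 10.56 + j12.02 V
  V3 = 48·(cos(30.0°) + j·sin(30.0°)) = 41.57 + j24 V
Step 2 — Sum components: V_total = 178.2 + j84.18 V.
Step 3 — Convert to polar: |V_total| = 197.1 V, ∠V_total = 25.3°.

V_total = 197.1∠25.3° V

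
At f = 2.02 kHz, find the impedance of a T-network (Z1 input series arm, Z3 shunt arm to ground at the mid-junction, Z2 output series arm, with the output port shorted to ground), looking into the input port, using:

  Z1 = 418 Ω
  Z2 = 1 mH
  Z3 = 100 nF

Step 1 — Angular frequency: ω = 2π·f = 2π·2020 = 1.269e+04 rad/s.
Step 2 — Component impedances:
  Z1: Z = R = 418 Ω
  Z2: Z = jωL = j·1.269e+04·0.001 = 0 + j12.69 Ω
  Z3: Z = 1/(jωC) = -j/(ω·C) = 0 - j787.9 Ω
Step 3 — With the output port shorted to ground, the output series arm Z2 runs from the junction to ground; the shunt arm Z3 also runs from the junction to ground. They appear in parallel: Z3 || Z2 = 0 + j12.9 Ω.
Step 4 — Series with input arm Z1: Z_in = Z1 + (Z3 || Z2) = 418 + j12.9 Ω = 418.2∠1.8° Ω.

Z = 418 + j12.9 Ω = 418.2∠1.8° Ω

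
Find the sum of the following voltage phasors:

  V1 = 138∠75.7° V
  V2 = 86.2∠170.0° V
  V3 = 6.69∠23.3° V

Step 1 — Convert each phasor to rectangular form:
  V1 = 138·(cos(75.7°) + j·sin(75.7°)) = 34.09 + j133.7 V
  V2 = 86.2·(cos(170.0°) + j·sin(170.0°)) = -84.89 + j14.97 V
  V3 = 6.69·(cos(23.3°) + j·sin(23.3°)) = 6.144 + j2.646 V
Step 2 — Sum components: V_total = -44.66 + j151.3 V.
Step 3 — Convert to polar: |V_total| = 157.8 V, ∠V_total = 106.4°.

V_total = 157.8∠106.4° V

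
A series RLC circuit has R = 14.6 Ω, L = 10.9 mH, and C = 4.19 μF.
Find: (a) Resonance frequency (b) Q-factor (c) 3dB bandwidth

Step 1 — Resonance condition Im(Z)=0 gives ω₀ = 1/√(LC).
Step 2 — ω₀ = 1/√(0.0109·4.19e-06) = 4679 rad/s.
Step 3 — f₀ = ω₀/(2π) = 744.7 Hz.
Step 4 — Series Q: Q = ω₀L/R = 4679·0.0109/14.6 = 3.493.
Step 5 — 3dB bandwidth: Δω = ω₀/Q = 1339 rad/s; BW = Δω/(2π) = 213.2 Hz.

(a) f₀ = 744.7 Hz  (b) Q = 3.493  (c) BW = 213.2 Hz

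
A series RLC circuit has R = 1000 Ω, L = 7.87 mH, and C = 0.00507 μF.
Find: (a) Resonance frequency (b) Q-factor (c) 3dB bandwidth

Step 1 — Resonance condition Im(Z)=0 gives ω₀ = 1/√(LC).
Step 2 — ω₀ = 1/√(0.00787·5.07e-09) = 1.583e+05 rad/s.
Step 3 — f₀ = ω₀/(2π) = 2.52e+04 Hz.
Step 4 — Series Q: Q = ω₀L/R = 1.583e+05·0.00787/1000 = 1.246.
Step 5 — 3dB bandwidth: Δω = ω₀/Q = 1.271e+05 rad/s; BW = Δω/(2π) = 2.022e+04 Hz.

(a) f₀ = 2.52e+04 Hz  (b) Q = 1.246  (c) BW = 2.022e+04 Hz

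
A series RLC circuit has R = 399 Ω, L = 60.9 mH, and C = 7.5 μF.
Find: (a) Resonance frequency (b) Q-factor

Step 1 — Resonance condition Im(Z)=0 gives ω₀ = 1/√(LC).
Step 2 — ω₀ = 1/√(0.0609·7.5e-06) = 1480 rad/s.
Step 3 — f₀ = ω₀/(2π) = 235.5 Hz.
Step 4 — Series Q: Q = ω₀L/R = 1480·0.0609/399 = 0.2258.

(a) f₀ = 235.5 Hz  (b) Q = 0.2258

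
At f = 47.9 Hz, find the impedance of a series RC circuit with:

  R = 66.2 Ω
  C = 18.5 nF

Step 1 — Angular frequency: ω = 2π·f = 2π·47.9 = 301 rad/s.
Step 2 — Component impedances:
  R: Z = R = 66.2 Ω
  C: Z = 1/(jωC) = -j/(ω·C) = 0 - j1.796e+05 Ω
Step 3 — Series combination: Z_total = R + C = 66.2 - j1.796e+05 Ω = 1.796e+05∠-90.0° Ω.

Z = 66.2 - j1.796e+05 Ω = 1.796e+05∠-90.0° Ω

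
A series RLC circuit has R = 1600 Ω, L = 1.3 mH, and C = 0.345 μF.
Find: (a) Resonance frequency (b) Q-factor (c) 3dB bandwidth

Step 1 — Resonance: ω₀ = 1/√(LC) = 1/√(0.0013·3.45e-07) = 4.722e+04 rad/s.
Step 2 — f₀ = ω₀/(2π) = 7515 Hz.
Step 3 — Series Q: Q = ω₀L/R = 4.722e+04·0.0013/1600 = 0.03837.
Step 4 — Bandwidth: Δω = ω₀/Q = 1.231e+06 rad/s; BW = Δω/(2π) = 1.959e+05 Hz.

(a) f₀ = 7515 Hz  (b) Q = 0.03837  (c) BW = 1.959e+05 Hz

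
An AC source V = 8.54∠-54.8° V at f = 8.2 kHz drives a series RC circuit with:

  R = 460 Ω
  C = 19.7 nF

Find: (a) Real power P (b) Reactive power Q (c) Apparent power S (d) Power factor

Step 1 — Angular frequency: ω = 2π·f = 2π·8200 = 5.152e+04 rad/s.
Step 2 — Component impedances:
  R: Z = R = 460 Ω
  C: Z = 1/(jωC) = -j/(ω·C) = 0 - j985.2 Ω
Step 3 — Series combination: Z_total = R + C = 460 - j985.2 Ω = 1087∠-65.0° Ω.
Step 4 — Source phasor: V = 8.54∠-54.8° V = 4.923 - j6.978 V.
Step 5 — Current: I = V / Z = 0.007731 + j0.001387 A = 0.007854∠10.2° A.
Step 6 — Complex power: S = V·I* = 0.02838 - j0.06078 VA.
Step 7 — Real power: P = Re(S) = 0.02838 W.
Step 8 — Reactive power: Q = Im(S) = -0.06078 VAR.
Step 9 — Apparent power: |S| = 0.06707 VA.
Step 10 — Power factor: PF = P/|S| = 0.4231 (leading).

(a) P = 0.02838 W  (b) Q = -0.06078 VAR  (c) S = 0.06707 VA  (d) PF = 0.4231 (leading)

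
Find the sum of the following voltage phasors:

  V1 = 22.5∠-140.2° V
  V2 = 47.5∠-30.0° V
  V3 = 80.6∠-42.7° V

Step 1 — Convert each phasor to rectangular form:
  V1 = 22.5·(cos(-140.2°) + j·sin(-140.2°)) = -17.29 - j14.4 V
  V2 = 47.5·(cos(-30.0°) + j·sin(-30.0°)) = 41.14 - j23.75 V
  V3 = 80.6·(cos(-42.7°) + j·sin(-42.7°)) = 59.23 - j54.66 V
Step 2 — Sum components: V_total = 83.08 - j92.81 V.
Step 3 — Convert to polar: |V_total| = 124.6 V, ∠V_total = -48.2°.

V_total = 124.6∠-48.2° V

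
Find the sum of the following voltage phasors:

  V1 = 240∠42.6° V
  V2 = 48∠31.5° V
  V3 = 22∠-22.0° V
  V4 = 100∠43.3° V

Step 1 — Convert each phasor to rectangular form:
  V1 = 240·(cos(42.6°) + j·sin(42.6°)) = 176.7 + j162.5 V
  V2 = 48·(cos(31.5°) + j·sin(31.5°)) = 40.93 + j25.08 V
  V3 = 22·(cos(-22.0°) + j·sin(-22.0°)) = 20.4 - j8.241 V
  V4 = 100·(cos(43.3°) + j·sin(43.3°)) = 72.78 + j68.58 V
Step 2 — Sum components: V_total = 310.8 + j247.9 V.
Step 3 — Convert to polar: |V_total| = 397.5 V, ∠V_total = 38.6°.

V_total = 397.5∠38.6° V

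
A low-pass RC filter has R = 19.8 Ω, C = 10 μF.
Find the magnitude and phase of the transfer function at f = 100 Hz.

Step 1 — Angular frequency: ω = 2π·100 = 628.3 rad/s.
Step 2 — Transfer function: H(jω) = 1/(1 + jωRC).
Step 3 — Denominator: 1 + jωRC = 1 + j·628.3·19.8·1e-05 = 1 + j0.1244.
Step 4 — H = 0.9848 - j0.1225.
Step 5 — Magnitude: |H| = 0.9924 (-0.1 dB); phase: φ = -7.1°.

|H| = 0.9924 (-0.1 dB), φ = -7.1°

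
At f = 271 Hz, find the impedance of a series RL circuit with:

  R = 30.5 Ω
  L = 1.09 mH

Step 1 — Angular frequency: ω = 2π·f = 2π·271 = 1703 rad/s.
Step 2 — Component impedances:
  R: Z = R = 30.5 Ω
  L: Z = jωL = j·1703·0.00109 = 0 + j1.856 Ω
Step 3 — Series combination: Z_total = R + L = 30.5 + j1.856 Ω = 30.56∠3.5° Ω.

Z = 30.5 + j1.856 Ω = 30.56∠3.5° Ω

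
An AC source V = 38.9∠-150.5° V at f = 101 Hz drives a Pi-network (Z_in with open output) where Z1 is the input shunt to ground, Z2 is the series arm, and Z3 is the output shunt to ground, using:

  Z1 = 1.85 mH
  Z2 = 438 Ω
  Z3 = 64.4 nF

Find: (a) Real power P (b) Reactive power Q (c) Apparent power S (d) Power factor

Step 1 — Angular frequency: ω = 2π·f = 2π·101 = 634.6 rad/s.
Step 2 — Component impedances:
  Z1: Z = jωL = j·634.6·0.00185 = 0 + j1.174 Ω
  Z2: Z = R = 438 Ω
  Z3: Z = 1/(jωC) = -j/(ω·C) = 0 - j2.447e+04 Ω
Step 3 — With open output, the series arm Z2 and the output shunt Z3 appear in series to ground: Z2 + Z3 = 438 - j2.447e+04 Ω.
Step 4 — Parallel with input shunt Z1: Z_in = Z1 || (Z2 + Z3) = 1.008e-06 + j1.174 Ω = 1.174∠90.0° Ω.
Step 5 — Source phasor: V = 38.9∠-150.5° V = -33.86 - j19.16 V.
Step 6 — Current: I = V / Z = -16.32 + j28.84 A = 33.13∠119.5° A.
Step 7 — Complex power: S = V·I* = 0.001107 + j1289 VA.
Step 8 — Real power: P = Re(S) = 0.001107 W.
Step 9 — Reactive power: Q = Im(S) = 1289 VAR.
Step 10 — Apparent power: |S| = 1289 VA.
Step 11 — Power factor: PF = P/|S| = 8.586e-07 (lagging).

(a) P = 0.001107 W  (b) Q = 1289 VAR  (c) S = 1289 VA  (d) PF = 8.586e-07 (lagging)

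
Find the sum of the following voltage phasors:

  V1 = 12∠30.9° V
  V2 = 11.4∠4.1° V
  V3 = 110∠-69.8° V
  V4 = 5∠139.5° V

Step 1 — Convert each phasor to rectangular form:
  V1 = 12·(cos(30.9°) + j·sin(30.9°)) = 10.3 + j6.162 V
  V2 = 11.4·(cos(4.1°) + j·sin(4.1°)) = 11.37 + j0.8151 V
  V3 = 110·(cos(-69.8°) + j·sin(-69.8°)) = 37.98 - j103.2 V
  V4 = 5·(cos(139.5°) + j·sin(139.5°)) = -3.802 + j3.247 V
Step 2 — Sum components: V_total = 55.85 - j93.01 V.
Step 3 — Convert to polar: |V_total| = 108.5 V, ∠V_total = -59.0°.

V_total = 108.5∠-59.0° V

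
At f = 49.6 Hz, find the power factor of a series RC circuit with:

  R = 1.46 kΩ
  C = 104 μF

Step 1 — Angular frequency: ω = 2π·f = 2π·49.6 = 311.6 rad/s.
Step 2 — Component impedances:
  R: Z = R = 1460 Ω
  C: Z = 1/(jωC) = -j/(ω·C) = 0 - j30.85 Ω
Step 3 — Series combination: Z_total = R + C = 1460 - j30.85 Ω = 1460∠-1.2° Ω.
Step 4 — Power factor: PF = cos(φ) = Re(Z)/|Z| = 1460/1460.3 = 0.9998.
Step 5 — Type: Im(Z) = -30.85 ⇒ leading (phase φ = -1.2°).

PF = 0.9998 (leading, φ = -1.2°)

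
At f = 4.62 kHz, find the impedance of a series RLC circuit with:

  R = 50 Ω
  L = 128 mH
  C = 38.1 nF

Step 1 — Angular frequency: ω = 2π·f = 2π·4620 = 2.903e+04 rad/s.
Step 2 — Component impedances:
  R: Z = R = 50 Ω
  L: Z = jωL = j·2.903e+04·0.128 = 0 + j3716 Ω
  C: Z = 1/(jωC) = -j/(ω·C) = 0 - j904.2 Ω
Step 3 — Series combination: Z_total = R + L + C = 50 + j2811 Ω = 2812∠89.0° Ω.

Z = 50 + j2811 Ω = 2812∠89.0° Ω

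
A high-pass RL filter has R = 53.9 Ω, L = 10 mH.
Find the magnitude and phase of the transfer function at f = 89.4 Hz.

Step 1 — Angular frequency: ω = 2π·89.4 = 561.7 rad/s.
Step 2 — Transfer function: H(jω) = jωL/(R + jωL).
Step 3 — Numerator jωL = j·5.617; denominator R + jωL = 53.9 + j5.617.
Step 4 — H = 0.01074 + j0.1031.
Step 5 — Magnitude: |H| = 0.1037 (-19.7 dB); phase: φ = 84.1°.

|H| = 0.1037 (-19.7 dB), φ = 84.1°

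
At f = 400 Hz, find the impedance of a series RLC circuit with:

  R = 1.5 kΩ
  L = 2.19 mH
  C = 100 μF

Step 1 — Angular frequency: ω = 2π·f = 2π·400 = 2513 rad/s.
Step 2 — Component impedances:
  R: Z = R = 1500 Ω
  L: Z = jωL = j·2513·0.00219 = 0 + j5.504 Ω
  C: Z = 1/(jωC) = -j/(ω·C) = 0 - j3.979 Ω
Step 3 — Series combination: Z_total = R + L + C = 1500 + j1.525 Ω = 1500∠0.1° Ω.

Z = 1500 + j1.525 Ω = 1500∠0.1° Ω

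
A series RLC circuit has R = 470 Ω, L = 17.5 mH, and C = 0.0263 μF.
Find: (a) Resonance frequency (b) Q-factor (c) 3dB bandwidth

Step 1 — Resonance: ω₀ = 1/√(LC) = 1/√(0.0175·2.63e-08) = 4.661e+04 rad/s.
Step 2 — f₀ = ω₀/(2π) = 7419 Hz.
Step 3 — Series Q: Q = ω₀L/R = 4.661e+04·0.0175/470 = 1.736.
Step 4 — Bandwidth: Δω = ω₀/Q = 2.686e+04 rad/s; BW = Δω/(2π) = 4274 Hz.

(a) f₀ = 7419 Hz  (b) Q = 1.736  (c) BW = 4274 Hz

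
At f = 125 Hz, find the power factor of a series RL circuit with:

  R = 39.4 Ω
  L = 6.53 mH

Step 1 — Angular frequency: ω = 2π·f = 2π·125 = 785.4 rad/s.
Step 2 — Component impedances:
  R: Z = R = 39.4 Ω
  L: Z = jωL = j·785.4·0.00653 = 0 + j5.129 Ω
Step 3 — Series combination: Z_total = R + L = 39.4 + j5.129 Ω = 39.73∠7.4° Ω.
Step 4 — Power factor: PF = cos(φ) = Re(Z)/|Z| = 39.4/39.732 = 0.9916.
Step 5 — Type: Im(Z) = 5.129 ⇒ lagging (phase φ = 7.4°).

PF = 0.9916 (lagging, φ = 7.4°)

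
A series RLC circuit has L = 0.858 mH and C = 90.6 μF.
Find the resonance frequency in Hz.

Step 1 — Resonance condition Im(Z)=0 gives ω₀ = 1/√(LC).
Step 2 — ω₀ = 1/√(0.000858·9.06e-05) = 3587 rad/s.
Step 3 — f₀ = ω₀/(2π) = 570.8 Hz.

f₀ = 570.8 Hz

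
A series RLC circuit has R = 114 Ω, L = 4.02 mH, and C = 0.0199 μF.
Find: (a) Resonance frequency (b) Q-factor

Step 1 — Resonance condition Im(Z)=0 gives ω₀ = 1/√(LC).
Step 2 — ω₀ = 1/√(0.00402·1.99e-08) = 1.118e+05 rad/s.
Step 3 — f₀ = ω₀/(2π) = 1.779e+04 Hz.
Step 4 — Series Q: Q = ω₀L/R = 1.118e+05·0.00402/114 = 3.943.

(a) f₀ = 1.779e+04 Hz  (b) Q = 3.943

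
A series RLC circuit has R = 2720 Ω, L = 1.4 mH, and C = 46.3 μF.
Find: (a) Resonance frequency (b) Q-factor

Step 1 — Resonance condition Im(Z)=0 gives ω₀ = 1/√(LC).
Step 2 — ω₀ = 1/√(0.0014·4.63e-05) = 3928 rad/s.
Step 3 — f₀ = ω₀/(2π) = 625.1 Hz.
Step 4 — Series Q: Q = ω₀L/R = 3928·0.0014/2720 = 0.002022.

(a) f₀ = 625.1 Hz  (b) Q = 0.002022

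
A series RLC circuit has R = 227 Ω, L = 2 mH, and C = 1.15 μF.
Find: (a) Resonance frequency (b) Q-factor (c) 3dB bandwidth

Step 1 — Resonance: ω₀ = 1/√(LC) = 1/√(0.002·1.15e-06) = 2.085e+04 rad/s.
Step 2 — f₀ = ω₀/(2π) = 3319 Hz.
Step 3 — Series Q: Q = ω₀L/R = 2.085e+04·0.002/227 = 0.1837.
Step 4 — Bandwidth: Δω = ω₀/Q = 1.135e+05 rad/s; BW = Δω/(2π) = 1.806e+04 Hz.

(a) f₀ = 3319 Hz  (b) Q = 0.1837  (c) BW = 1.806e+04 Hz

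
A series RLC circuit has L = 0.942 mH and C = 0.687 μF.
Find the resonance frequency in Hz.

Step 1 — Resonance condition Im(Z)=0 gives ω₀ = 1/√(LC).
Step 2 — ω₀ = 1/√(0.000942·6.87e-07) = 3.931e+04 rad/s.
Step 3 — f₀ = ω₀/(2π) = 6256 Hz.

f₀ = 6256 Hz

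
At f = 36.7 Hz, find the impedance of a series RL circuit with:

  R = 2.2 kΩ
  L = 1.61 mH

Step 1 — Angular frequency: ω = 2π·f = 2π·36.7 = 230.6 rad/s.
Step 2 — Component impedances:
  R: Z = R = 2200 Ω
  L: Z = jωL = j·230.6·0.00161 = 0 + j0.3713 Ω
Step 3 — Series combination: Z_total = R + L = 2200 + j0.3713 Ω = 2200∠0.0° Ω.

Z = 2200 + j0.3713 Ω = 2200∠0.0° Ω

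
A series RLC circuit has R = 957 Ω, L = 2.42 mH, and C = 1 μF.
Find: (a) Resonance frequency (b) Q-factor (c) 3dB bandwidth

Step 1 — Resonance: ω₀ = 1/√(LC) = 1/√(0.00242·1e-06) = 2.033e+04 rad/s.
Step 2 — f₀ = ω₀/(2π) = 3235 Hz.
Step 3 — Series Q: Q = ω₀L/R = 2.033e+04·0.00242/957 = 0.0514.
Step 4 — Bandwidth: Δω = ω₀/Q = 3.955e+05 rad/s; BW = Δω/(2π) = 6.294e+04 Hz.

(a) f₀ = 3235 Hz  (b) Q = 0.0514  (c) BW = 6.294e+04 Hz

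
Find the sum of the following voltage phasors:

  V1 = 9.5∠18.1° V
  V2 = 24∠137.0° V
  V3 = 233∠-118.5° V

Step 1 — Convert each phasor to rectangular form:
  V1 = 9.5·(cos(18.1°) + j·sin(18.1°)) = 9.03 + j2.951 V
  V2 = 24·(cos(137.0°) + j·sin(137.0°)) = -17.55 + j16.37 V
  V3 = 233·(cos(-118.5°) + j·sin(-118.5°)) = -111.2 - j204.8 V
Step 2 — Sum components: V_total = -119.7 - j185.4 V.
Step 3 — Convert to polar: |V_total| = 220.7 V, ∠V_total = -122.8°.

V_total = 220.7∠-122.8° V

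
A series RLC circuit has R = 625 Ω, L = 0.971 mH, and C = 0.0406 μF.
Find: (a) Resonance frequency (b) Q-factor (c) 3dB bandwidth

Step 1 — Resonance: ω₀ = 1/√(LC) = 1/√(0.000971·4.06e-08) = 1.593e+05 rad/s.
Step 2 — f₀ = ω₀/(2π) = 2.535e+04 Hz.
Step 3 — Series Q: Q = ω₀L/R = 1.593e+05·0.000971/625 = 0.2474.
Step 4 — Bandwidth: Δω = ω₀/Q = 6.437e+05 rad/s; BW = Δω/(2π) = 1.024e+05 Hz.

(a) f₀ = 2.535e+04 Hz  (b) Q = 0.2474  (c) BW = 1.024e+05 Hz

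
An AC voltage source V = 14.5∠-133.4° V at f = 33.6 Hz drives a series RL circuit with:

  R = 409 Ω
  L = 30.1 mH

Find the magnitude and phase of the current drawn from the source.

Step 1 — Angular frequency: ω = 2π·f = 2π·33.6 = 211.1 rad/s.
Step 2 — Component impedances:
  R: Z = R = 409 Ω
  L: Z = jωL = j·211.1·0.0301 = 0 + j6.355 Ω
Step 3 — Series combination: Z_total = R + L = 409 + j6.355 Ω = 409∠0.9° Ω.
Step 4 — Source phasor: V = 14.5∠-133.4° V = -9.963 - j10.54 V.
Step 5 — Ohm's law: I = V / Z_total = (-9.963 - j10.54) / (409 + j6.355) = -0.02475 - j0.02537 A.
Step 6 — Convert to polar: |I| = 0.03545 A, ∠I = -134.3°.

I = 0.03545∠-134.3° A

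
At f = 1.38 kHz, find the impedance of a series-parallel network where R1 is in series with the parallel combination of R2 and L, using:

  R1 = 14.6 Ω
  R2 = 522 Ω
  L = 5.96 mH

Step 1 — Angular frequency: ω = 2π·f = 2π·1380 = 8671 rad/s.
Step 2 — Component impedances:
  R1: Z = R = 14.6 Ω
  R2: Z = R = 522 Ω
  L: Z = jωL = j·8671·0.00596 = 0 + j51.68 Ω
Step 3 — Parallel branch: R2 || L = 1/(1/R2 + 1/L) = 5.066 + j51.18 Ω.
Step 4 — Series with R1: Z_total = R1 + (R2 || L) = 19.67 + j51.18 Ω = 54.83∠69.0° Ω.

Z = 19.67 + j51.18 Ω = 54.83∠69.0° Ω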